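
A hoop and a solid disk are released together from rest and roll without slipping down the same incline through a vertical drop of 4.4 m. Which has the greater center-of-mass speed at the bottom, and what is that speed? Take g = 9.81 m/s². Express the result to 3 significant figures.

the solid disk, at v ≈ 7.59 m/s

For rolling without slipping, Mgh = ½(1+k)Mv² where k = I/(MR²), so v = √(2gh/(1+k)).
Hoop: k = 1, giving v = √(2×9.81×4.4/2) = 6.57 m/s.
Solid disk: k = 0.5, giving v = √(2×9.81×4.4/1.5) = 7.586 m/s.
The smaller k wins: the solid disk, at ≈ 7.59 m/s.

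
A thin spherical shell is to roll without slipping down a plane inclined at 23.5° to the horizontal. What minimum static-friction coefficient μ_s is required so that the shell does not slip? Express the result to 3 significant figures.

For this body I = (2/3)MR², i.e. k = I/(MR²) = 2/3.
Newton's second law down the slope: Mg sinθ − f = Ma. The torque equation fR = Iα (with α = a/R) gives f = kMa.
These give a = g sinθ/(1+k) and the required friction f = kMg sinθ/(1+k).
With N = Mg cosθ, the no-slip condition f ≤ μN gives μ_min = f/N = k tanθ/(1+k).
μ_min = (2/3) × tan23.5° / 1.667 ≈ 0.174.

μ_min ≈ 0.174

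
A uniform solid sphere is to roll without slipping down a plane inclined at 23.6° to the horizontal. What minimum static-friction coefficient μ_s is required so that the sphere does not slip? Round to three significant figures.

Here I = (2/5)MR², so the shape factor k = I/(MR²) = 0.4.
Translational: Mg sinθ − f = Ma. Rotational about the CM: fR = Iα = kMRa, so f = kMa.
These give a = g sinθ/(1+k) and the required friction f = kMg sinθ/(1+k).
With N = Mg cosθ, the no-slip condition f ≤ μN gives μ_min = f/N = k tanθ/(1+k).
μ_min = 0.4 × tan23.6° / 1.4 ≈ 0.125.

μ_min ≈ 0.125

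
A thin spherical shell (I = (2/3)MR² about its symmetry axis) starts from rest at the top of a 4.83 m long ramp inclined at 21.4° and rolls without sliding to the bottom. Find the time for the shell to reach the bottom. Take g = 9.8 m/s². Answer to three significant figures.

Here I = (2/3)MR², so the shape factor k = I/(MR²) = 2/3.
Along the incline Mg sinθ − f = Ma, and torque about the center fR = Iα = kMR²(a/R) gives f = kMa.
Hence a = g sinθ/(1+k) = 9.8×sin21.4°/1.667 = 2.145 m/s².
Starting from rest, L = ½at², so t = √(2L/a) = √(2×4.83/2.145) ≈ 2.12 s.

t ≈ 2.12 s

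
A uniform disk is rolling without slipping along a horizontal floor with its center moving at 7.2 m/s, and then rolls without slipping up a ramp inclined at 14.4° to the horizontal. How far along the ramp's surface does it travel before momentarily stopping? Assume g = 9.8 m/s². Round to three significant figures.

Here I = (1/2)MR², so the shape factor k = I/(MR²) = 0.5.
The rolling condition ω = v/R makes the rotational term ½I(v/R)² = ½kMv², so KE_total = ½(1+k)Mv² = (3/4)Mv².
Setting this equal to Mgh gives the vertical rise h = (1+k)v₀²/(2g) = 1.5×7.2²/(2×9.8) = 3.967 m.
The distance along the slope is d = h/sinθ = 3.967/sin14.4° ≈ 16.0 m.

d ≈ 16.0 m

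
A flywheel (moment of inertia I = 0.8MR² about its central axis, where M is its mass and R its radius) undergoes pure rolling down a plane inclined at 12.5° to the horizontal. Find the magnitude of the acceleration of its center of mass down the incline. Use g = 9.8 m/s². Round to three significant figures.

a ≈ 1.18 m/s²

Here I = 0.8MR², so the shape factor k = I/(MR²) = 0.8.
Along the incline Mg sinθ − f = Ma, and torque about the center fR = Iα = kMR²(a/R) gives f = kMa.
Eliminating f: Mg sinθ = (1+k)Ma, so a = g sinθ/(1+k) = 9.8 × sin12.5° / 1.8 ≈ 1.18 m/s².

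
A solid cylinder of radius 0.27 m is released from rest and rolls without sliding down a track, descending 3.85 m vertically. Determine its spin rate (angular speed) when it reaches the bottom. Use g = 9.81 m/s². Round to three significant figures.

ω ≈ 26.3 rad/s

Here I = (1/2)MR², so the shape factor k = I/(MR²) = 0.5.
The rolling condition ω = v/R makes the rotational term ½I(v/R)² = ½kMv², so KE_total = ½(1+k)Mv² = (3/4)Mv².
Energy conservation Mgh = ½(1+k)Mv² gives v = √(2gh/(1+k)) = √(2 × 9.81 × 3.85 / 1.5) = 7.096 m/s.
Then ω = v/R = 7.096 / 0.27 ≈ 26.3 rad/s.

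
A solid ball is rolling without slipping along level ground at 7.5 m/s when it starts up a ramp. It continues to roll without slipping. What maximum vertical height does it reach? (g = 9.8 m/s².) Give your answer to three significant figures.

h ≈ 4.02 m

For this body I = (2/5)MR², i.e. k = I/(MR²) = 0.4.
The rolling condition ω = v/R makes the rotational term ½I(v/R)² = ½kMv², so KE_total = ½(1+k)Mv² = (7/10)Mv².
At the top the kinetic energy is zero, so (7/10)Mv₀² = Mgh.
Thus h = (1+k)v₀²/(2g) = 1.4 × 7.5² / (2 × 9.8) ≈ 4.02 m.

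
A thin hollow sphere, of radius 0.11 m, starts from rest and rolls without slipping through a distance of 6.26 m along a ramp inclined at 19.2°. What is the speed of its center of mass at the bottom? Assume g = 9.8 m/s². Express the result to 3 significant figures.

v ≈ 4.92 m/s

With I = (2/3)MR², the ratio k = I/(MR²) is 2/3.
Since it rolls without slipping, ω = v/R and KE = ½Mv² + ½Iω² = ½(1+k)Mv² = (5/6)Mv².
The vertical drop is h = L sinθ = 6.26 × sin19.2° = 2.059 m.
Setting Mgh = (5/6)Mv² gives v = √(2gh/(1+k)) = √(2·9.8·2.059/1.667) ≈ 4.92 m/s.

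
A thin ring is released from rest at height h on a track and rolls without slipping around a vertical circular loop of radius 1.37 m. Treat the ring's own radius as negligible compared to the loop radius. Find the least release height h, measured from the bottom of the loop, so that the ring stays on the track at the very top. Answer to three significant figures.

The moment of inertia is MR², giving k ≡ I/(MR²) = 1.
At the top of the loop, the minimum-contact condition is Mg = Mv_top²/r, so v_top² = gr.
With ω = v/R, the kinetic energy at speed v is ½(1+k)Mv² = Mv².
Energy conservation from release (height h) to the top (height 2r): Mgh = Mg(2r) + M·gr.
Thus h_min = 2r + (1+k)r/2 = r(2 + 2/2) = 1.37 × 3 ≈ 4.11 m.

h_min ≈ 4.11 m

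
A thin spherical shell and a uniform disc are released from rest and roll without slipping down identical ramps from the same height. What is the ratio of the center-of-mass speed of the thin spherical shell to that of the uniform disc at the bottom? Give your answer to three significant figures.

Each satisfies Mgh = ½(1+k)Mv² with k = I/(MR²), so v ∝ 1/√(1+k).
For the thin spherical shell k = 2/3; for the uniform disc k = 0.5.
v₁/v₂ = √((1+k₂)/(1+k₁)) = √(1.5/1.667) ≈ 0.949.

v_ratio ≈ 0.949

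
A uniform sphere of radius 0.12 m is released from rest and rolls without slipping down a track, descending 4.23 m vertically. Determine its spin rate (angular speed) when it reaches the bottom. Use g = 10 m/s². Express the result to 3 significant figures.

ω ≈ 64.8 rad/s

With I = (2/5)MR², the ratio k = I/(MR²) is 0.4.
Rolling without slipping gives ω = v/R, so the total kinetic energy is ½Mv² + ½Iω² = ½(1+k)Mv² = (7/10)Mv².
Energy conservation Mgh = ½(1+k)Mv² gives v = √(2gh/(1+k)) = √(2 × 10 × 4.23 / 1.4) = 7.774 m/s.
The angular speed follows from ω = v/R = 7.774/0.12 ≈ 64.8 rad/s.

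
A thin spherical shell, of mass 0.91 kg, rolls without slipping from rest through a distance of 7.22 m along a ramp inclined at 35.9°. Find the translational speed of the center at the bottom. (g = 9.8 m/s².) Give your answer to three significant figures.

For this body I = (2/3)MR², i.e. k = I/(MR²) = 2/3.
Rolling without slipping gives ω = v/R, so the total kinetic energy is ½Mv² + ½Iω² = ½(1+k)Mv² = (5/6)Mv².
The vertical drop is h = L sinθ = 7.22 × sin35.9° = 4.234 m.
Energy conservation: Mgh = (5/6)Mv², so v = √(2gh/(1+k)) = √(2 × 9.8 × 4.234 / 1.667) ≈ 7.06 m/s.

v ≈ 7.06 m/s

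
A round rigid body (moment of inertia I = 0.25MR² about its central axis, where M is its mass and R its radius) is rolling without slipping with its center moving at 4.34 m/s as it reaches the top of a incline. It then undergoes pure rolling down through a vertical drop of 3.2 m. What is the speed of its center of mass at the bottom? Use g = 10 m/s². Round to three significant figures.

For this body I = 0.25MR², i.e. k = I/(MR²) = 0.25.
The rolling condition ω = v/R makes the rotational term ½I(v/R)² = ½kMv², so KE_total = ½(1+k)Mv² = (5/8)Mv².
Conserving energy between top and bottom: (5/8)Mv² = (5/8)Mv₀² + Mgh, hence v² = v₀² + 2gh/(1+k).
v = √(4.34² + 2×10×3.2/1.25) = √70.04 ≈ 8.37 m/s.

v ≈ 8.37 m/s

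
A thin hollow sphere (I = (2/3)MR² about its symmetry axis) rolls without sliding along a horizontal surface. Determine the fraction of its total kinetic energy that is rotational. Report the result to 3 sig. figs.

The moment of inertia is (2/3)MR², giving k ≡ I/(MR²) = 2/3.
With ω = v/R, KE_trans = ½Mv² and KE_rot = ½Iω² = ½kMv², so KE_total = ½(1+k)Mv².
The rotational fraction is therefore k/(1+k) = (2/3)/1.667 ≈ 0.400.

fraction ≈ 0.400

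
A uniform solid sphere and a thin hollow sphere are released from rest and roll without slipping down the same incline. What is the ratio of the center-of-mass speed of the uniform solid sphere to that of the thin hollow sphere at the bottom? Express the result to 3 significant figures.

v_ratio ≈ 1.09

Each satisfies Mgh = ½(1+k)Mv² with k = I/(MR²), so v ∝ 1/√(1+k).
For the uniform solid sphere k = 0.4; for the thin hollow sphere k = 2/3.
v₁/v₂ = √((1+k₂)/(1+k₁)) = √(1.667/1.4) ≈ 1.09.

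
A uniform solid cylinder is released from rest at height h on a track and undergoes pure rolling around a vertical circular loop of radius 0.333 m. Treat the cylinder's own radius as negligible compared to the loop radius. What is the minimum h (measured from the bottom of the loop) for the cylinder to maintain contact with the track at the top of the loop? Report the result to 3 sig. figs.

h_min ≈ 0.916 m

The moment of inertia is (1/2)MR², giving k ≡ I/(MR²) = 0.5.
At the top, contact is just lost when gravity alone supplies the centripetal force: Mg = Mv_top²/r, i.e. v_top² = gr.
With ω = v/R, the kinetic energy at speed v is ½(1+k)Mv² = (3/4)Mv².
Energy conservation from release (height h) to the top (height 2r): Mgh = Mg(2r) + (3/4)M·gr.
Thus h_min = 2r + (1+k)r/2 = r(2 + 1.5/2) = 0.333 × 2.75 ≈ 0.916 m.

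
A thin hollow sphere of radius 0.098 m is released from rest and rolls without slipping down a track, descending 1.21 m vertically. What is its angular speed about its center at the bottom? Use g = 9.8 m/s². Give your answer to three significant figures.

For this body I = (2/3)MR², i.e. k = I/(MR²) = 2/3.
Since it rolls without slipping, ω = v/R and KE = ½Mv² + ½Iω² = ½(1+k)Mv² = (5/6)Mv².
Energy conservation Mgh = ½(1+k)Mv² gives v = √(2gh/(1+k)) = √(2 × 9.8 × 1.21 / 1.667) = 3.772 m/s.
Then ω = v/R = 3.772 / 0.098 ≈ 38.5 rad/s.

ω ≈ 38.5 rad/s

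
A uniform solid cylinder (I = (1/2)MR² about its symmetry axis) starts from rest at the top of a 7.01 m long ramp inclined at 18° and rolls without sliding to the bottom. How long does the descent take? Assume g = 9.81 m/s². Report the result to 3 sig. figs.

For this body I = (1/2)MR², i.e. k = I/(MR²) = 0.5.
Translational: Mg sinθ − f = Ma. Rotational about the CM: fR = Iα = kMRa, so f = kMa.
Hence a = g sinθ/(1+k) = 9.81×sin18°/1.5 = 2.021 m/s².
Starting from rest, L = ½at², so t = √(2L/a) = √(2×7.01/2.021) ≈ 2.63 s.

t ≈ 2.63 s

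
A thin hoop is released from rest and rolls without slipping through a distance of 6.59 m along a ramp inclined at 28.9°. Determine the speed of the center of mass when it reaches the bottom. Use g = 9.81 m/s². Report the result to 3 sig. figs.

v ≈ 5.59 m/s

Here I = MR², so the shape factor k = I/(MR²) = 1.
Pure rolling means v = ωR; then KE = ½Mv² + ½I(v/R)² = ½(1+k)Mv² = Mv².
The vertical drop is h = L sinθ = 6.59 × sin28.9° = 3.185 m.
Setting Mgh = Mv² gives v = √(2gh/(1+k)) = √(2·9.81·3.185/2) ≈ 5.59 m/s.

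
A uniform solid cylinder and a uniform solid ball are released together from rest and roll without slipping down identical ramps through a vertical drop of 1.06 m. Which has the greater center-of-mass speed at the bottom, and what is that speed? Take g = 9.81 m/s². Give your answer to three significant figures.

For rolling without slipping, Mgh = ½(1+k)Mv² where k = I/(MR²), so v = √(2gh/(1+k)).
Uniform solid cylinder: k = 0.5, giving v = √(2×9.81×1.06/1.5) = 3.724 m/s.
Uniform solid ball: k = 0.4, giving v = √(2×9.81×1.06/1.4) = 3.854 m/s.
The smaller k wins: the uniform solid ball, at ≈ 3.85 m/s.

the uniform solid ball, at v ≈ 3.85 m/s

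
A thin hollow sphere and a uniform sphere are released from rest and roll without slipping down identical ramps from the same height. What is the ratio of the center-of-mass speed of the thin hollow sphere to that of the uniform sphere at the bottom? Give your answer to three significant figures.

v_ratio ≈ 0.917

Each satisfies Mgh = ½(1+k)Mv² with k = I/(MR²), so v ∝ 1/√(1+k).
For the thin hollow sphere k = 2/3; for the uniform sphere k = 0.4.
v₁/v₂ = √((1+k₂)/(1+k₁)) = √(1.4/1.667) ≈ 0.917.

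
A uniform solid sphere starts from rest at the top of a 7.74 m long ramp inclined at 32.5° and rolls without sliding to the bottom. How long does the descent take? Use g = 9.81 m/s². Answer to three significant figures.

t ≈ 2.03 s

The moment of inertia is (2/5)MR², giving k ≡ I/(MR²) = 0.4.
Newton's second law down the slope: Mg sinθ − f = Ma. The torque equation fR = Iα (with α = a/R) gives f = kMa.
Hence a = g sinθ/(1+k) = 9.81×sin32.5°/1.4 = 3.765 m/s².
Starting from rest, L = ½at², so t = √(2L/a) = √(2×7.74/3.765) ≈ 2.03 s.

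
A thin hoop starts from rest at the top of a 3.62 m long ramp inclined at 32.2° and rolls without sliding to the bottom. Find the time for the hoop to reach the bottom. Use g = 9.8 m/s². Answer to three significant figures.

Here I = MR², so the shape factor k = I/(MR²) = 1.
Along the incline Mg sinθ − f = Ma, and torque about the center fR = Iα = kMR²(a/R) gives f = kMa.
Hence a = g sinθ/(1+k) = 9.8×sin32.2°/2 = 2.611 m/s².
Starting from rest, L = ½at², so t = √(2L/a) = √(2×3.62/2.611) ≈ 1.67 s.

t ≈ 1.67 s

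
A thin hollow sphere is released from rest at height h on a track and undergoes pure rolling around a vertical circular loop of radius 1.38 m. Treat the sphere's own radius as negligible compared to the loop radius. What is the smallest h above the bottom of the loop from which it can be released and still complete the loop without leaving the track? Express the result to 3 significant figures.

h_min ≈ 3.91 m

With I = (2/3)MR², the ratio k = I/(MR²) is 2/3.
At the top, contact is just lost when gravity alone supplies the centripetal force: Mg = Mv_top²/r, i.e. v_top² = gr.
With ω = v/R, the kinetic energy at speed v is ½(1+k)Mv² = (5/6)Mv².
Energy conservation from release (height h) to the top (height 2r): Mgh = Mg(2r) + (5/6)M·gr.
Thus h_min = 2r + (1+k)r/2 = r(2 + 1.667/2) = 1.38 × 2.833 ≈ 3.91 m.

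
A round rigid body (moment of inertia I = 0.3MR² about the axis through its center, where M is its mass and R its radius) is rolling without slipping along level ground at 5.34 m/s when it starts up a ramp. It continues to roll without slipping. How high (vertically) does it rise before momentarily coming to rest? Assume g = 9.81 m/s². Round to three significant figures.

h ≈ 1.89 m

The moment of inertia is 0.3MR², giving k ≡ I/(MR²) = 0.3.
Rolling without slipping gives ω = v/R, so the total kinetic energy is ½Mv² + ½Iω² = ½(1+k)Mv² = (13/20)Mv².
All of this converts to potential energy at the highest point: (13/20)Mv₀² = Mgh.
Thus h = (1+k)v₀²/(2g) = 1.3 × 5.34² / (2 × 9.81) ≈ 1.89 m.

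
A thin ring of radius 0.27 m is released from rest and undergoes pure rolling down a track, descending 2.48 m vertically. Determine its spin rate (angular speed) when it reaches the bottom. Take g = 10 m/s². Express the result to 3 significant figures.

Here I = MR², so the shape factor k = I/(MR²) = 1.
Since it rolls without slipping, ω = v/R and KE = ½Mv² + ½Iω² = ½(1+k)Mv² = Mv².
Energy conservation Mgh = ½(1+k)Mv² gives v = √(2gh/(1+k)) = √(2 × 10 × 2.48 / 2) = 4.98 m/s.
The angular speed follows from ω = v/R = 4.98/0.27 ≈ 18.4 rad/s.

ω ≈ 18.4 rad/s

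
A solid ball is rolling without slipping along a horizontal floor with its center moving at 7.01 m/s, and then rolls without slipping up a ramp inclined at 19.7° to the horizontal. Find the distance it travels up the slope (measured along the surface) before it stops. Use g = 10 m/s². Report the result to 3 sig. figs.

The moment of inertia is (2/5)MR², giving k ≡ I/(MR²) = 0.4.
Since it rolls without slipping, ω = v/R and KE = ½Mv² + ½Iω² = ½(1+k)Mv² = (7/10)Mv².
Setting this equal to Mgh gives the vertical rise h = (1+k)v₀²/(2g) = 1.4×7.01²/(2×10) = 3.44 m.
Along the incline, d = h/sinθ = 3.44/sin19.7° ≈ 10.2 m.

d ≈ 10.2 m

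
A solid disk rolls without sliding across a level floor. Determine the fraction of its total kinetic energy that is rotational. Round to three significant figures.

fraction ≈ 0.333

For this body I = (1/2)MR², i.e. k = I/(MR²) = 0.5.
Since ω = v/R, the translational part is ½Mv² and the rotational part is ½I(v/R)² = ½kMv²; the total is ½(1+k)Mv².
The rotational fraction is therefore k/(1+k) = 0.5/1.5 ≈ 0.333.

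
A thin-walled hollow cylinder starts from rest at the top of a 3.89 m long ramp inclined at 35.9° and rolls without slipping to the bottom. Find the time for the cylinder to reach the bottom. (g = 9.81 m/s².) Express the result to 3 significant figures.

With I = MR², the ratio k = I/(MR²) is 1.
Newton's second law down the slope: Mg sinθ − f = Ma. The torque equation fR = Iα (with α = a/R) gives f = kMa.
Hence a = g sinθ/(1+k) = 9.81×sin35.9°/2 = 2.876 m/s².
Starting from rest, L = ½at², so t = √(2L/a) = √(2×3.89/2.876) ≈ 1.64 s.

t ≈ 1.64 s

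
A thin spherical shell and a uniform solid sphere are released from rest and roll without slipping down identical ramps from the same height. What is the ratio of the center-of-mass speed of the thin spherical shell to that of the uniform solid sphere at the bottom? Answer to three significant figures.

Each satisfies Mgh = ½(1+k)Mv² with k = I/(MR²), so v ∝ 1/√(1+k).
For the thin spherical shell k = 2/3; for the uniform solid sphere k = 0.4.
v₁/v₂ = √((1+k₂)/(1+k₁)) = √(1.4/1.667) ≈ 0.917.

v_ratio ≈ 0.917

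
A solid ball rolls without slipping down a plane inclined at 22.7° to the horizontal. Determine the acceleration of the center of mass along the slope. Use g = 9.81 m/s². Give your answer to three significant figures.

a ≈ 2.70 m/s²

Here I = (2/5)MR², so the shape factor k = I/(MR²) = 0.4.
Along the incline Mg sinθ − f = Ma, and torque about the center fR = Iα = kMR²(a/R) gives f = kMa.
Eliminating f: Mg sinθ = (1+k)Ma, so a = g sinθ/(1+k) = 9.81 × sin22.7° / 1.4 ≈ 2.70 m/s².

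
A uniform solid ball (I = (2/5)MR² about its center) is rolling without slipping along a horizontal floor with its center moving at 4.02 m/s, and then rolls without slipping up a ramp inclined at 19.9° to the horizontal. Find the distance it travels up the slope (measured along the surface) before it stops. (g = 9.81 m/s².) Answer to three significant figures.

d ≈ 3.39 m

Here I = (2/5)MR², so the shape factor k = I/(MR²) = 0.4.
Since it rolls without slipping, ω = v/R and KE = ½Mv² + ½Iω² = ½(1+k)Mv² = (7/10)Mv².
Setting this equal to Mgh gives the vertical rise h = (1+k)v₀²/(2g) = 1.4×4.02²/(2×9.81) = 1.153 m.
Along the incline, d = h/sinθ = 1.153/sin19.9° ≈ 3.39 m.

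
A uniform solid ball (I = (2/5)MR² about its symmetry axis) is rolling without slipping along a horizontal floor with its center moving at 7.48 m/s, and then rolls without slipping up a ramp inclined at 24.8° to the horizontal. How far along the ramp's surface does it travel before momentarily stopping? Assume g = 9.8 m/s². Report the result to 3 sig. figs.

d ≈ 9.53 m

For this body I = (2/5)MR², i.e. k = I/(MR²) = 0.4.
Since it rolls without slipping, ω = v/R and KE = ½Mv² + ½Iω² = ½(1+k)Mv² = (7/10)Mv².
Setting this equal to Mgh gives the vertical rise h = (1+k)v₀²/(2g) = 1.4×7.48²/(2×9.8) = 3.996 m.
The distance along the slope is d = h/sinθ = 3.996/sin24.8° ≈ 9.53 m.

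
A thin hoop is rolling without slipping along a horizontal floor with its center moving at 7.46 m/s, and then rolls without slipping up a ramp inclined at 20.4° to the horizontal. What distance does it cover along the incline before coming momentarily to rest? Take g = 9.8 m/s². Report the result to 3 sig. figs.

d ≈ 16.3 m

With I = MR², the ratio k = I/(MR²) is 1.
Since it rolls without slipping, ω = v/R and KE = ½Mv² + ½Iω² = ½(1+k)Mv² = Mv².
Setting this equal to Mgh gives the vertical rise h = (1+k)v₀²/(2g) = 2×7.46²/(2×9.8) = 5.679 m.
The distance along the slope is d = h/sinθ = 5.679/sin20.4° ≈ 16.3 m.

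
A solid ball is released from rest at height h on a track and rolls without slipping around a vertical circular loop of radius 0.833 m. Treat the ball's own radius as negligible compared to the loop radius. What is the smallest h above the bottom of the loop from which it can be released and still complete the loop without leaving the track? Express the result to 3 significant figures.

Here I = (2/5)MR², so the shape factor k = I/(MR²) = 0.4.
At the top, contact is just lost when gravity alone supplies the centripetal force: Mg = Mv_top²/r, i.e. v_top² = gr.
With ω = v/R, the kinetic energy at speed v is ½(1+k)Mv² = (7/10)Mv².
Energy conservation from release (height h) to the top (height 2r): Mgh = Mg(2r) + (7/10)M·gr.
Thus h_min = 2r + (1+k)r/2 = r(2 + 1.4/2) = 0.833 × 2.7 ≈ 2.25 m.

h_min ≈ 2.25 m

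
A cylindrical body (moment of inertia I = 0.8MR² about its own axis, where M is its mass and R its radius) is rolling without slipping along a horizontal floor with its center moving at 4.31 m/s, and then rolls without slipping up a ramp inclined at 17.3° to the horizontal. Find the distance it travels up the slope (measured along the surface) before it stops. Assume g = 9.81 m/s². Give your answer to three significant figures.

d ≈ 5.73 m

For this body I = 0.8MR², i.e. k = I/(MR²) = 0.8.
The rolling condition ω = v/R makes the rotational term ½I(v/R)² = ½kMv², so KE_total = ½(1+k)Mv² = (9/10)Mv².
Setting this equal to Mgh gives the vertical rise h = (1+k)v₀²/(2g) = 1.8×4.31²/(2×9.81) = 1.704 m.
The distance along the slope is d = h/sinθ = 1.704/sin17.3° ≈ 5.73 m.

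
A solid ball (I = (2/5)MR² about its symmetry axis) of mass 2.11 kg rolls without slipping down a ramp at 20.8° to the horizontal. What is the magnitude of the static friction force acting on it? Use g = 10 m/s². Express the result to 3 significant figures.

f ≈ 2.14 N

Here I = (2/5)MR², so the shape factor k = I/(MR²) = 0.4.
Along the incline Mg sinθ − f = Ma, and torque about the center fR = Iα = kMR²(a/R) gives f = kMa.
Combining, a = g sinθ/(1+k) and f = kMa = kMg sinθ/(1+k).
f = 0.4 × 2.11 × 10 × sin20.8° / 1.4 ≈ 2.14 N.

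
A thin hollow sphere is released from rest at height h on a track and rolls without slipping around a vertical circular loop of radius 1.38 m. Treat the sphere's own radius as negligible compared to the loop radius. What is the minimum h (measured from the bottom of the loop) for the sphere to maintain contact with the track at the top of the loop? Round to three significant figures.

h_min ≈ 3.91 m

The moment of inertia is (2/3)MR², giving k ≡ I/(MR²) = 2/3.
At the top, contact is just lost when gravity alone supplies the centripetal force: Mg = Mv_top²/r, i.e. v_top² = gr.
With ω = v/R, the kinetic energy at speed v is ½(1+k)Mv² = (5/6)Mv².
Energy conservation from release (height h) to the top (height 2r): Mgh = Mg(2r) + (5/6)M·gr.
Thus h_min = 2r + (1+k)r/2 = r(2 + 1.667/2) = 1.38 × 2.833 ≈ 3.91 m.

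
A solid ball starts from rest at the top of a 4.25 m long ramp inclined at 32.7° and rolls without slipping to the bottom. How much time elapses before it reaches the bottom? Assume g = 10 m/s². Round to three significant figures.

t ≈ 1.48 s

For this body I = (2/5)MR², i.e. k = I/(MR²) = 0.4.
Newton's second law down the slope: Mg sinθ − f = Ma. The torque equation fR = Iα (with α = a/R) gives f = kMa.
Hence a = g sinθ/(1+k) = 10×sin32.7°/1.4 = 3.859 m/s².
With constant a from rest, t = √(2L/a) = √(2·4.25/3.859) ≈ 1.48 s.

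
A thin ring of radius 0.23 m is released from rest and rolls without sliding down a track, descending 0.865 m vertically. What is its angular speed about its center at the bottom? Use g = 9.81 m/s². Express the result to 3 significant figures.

The moment of inertia is MR², giving k ≡ I/(MR²) = 1.
Pure rolling means v = ωR; then KE = ½Mv² + ½I(v/R)² = ½(1+k)Mv² = Mv².
Energy conservation Mgh = ½(1+k)Mv² gives v = √(2gh/(1+k)) = √(2 × 9.81 × 0.865 / 2) = 2.913 m/s.
Then ω = v/R = 2.913 / 0.23 ≈ 12.7 rad/s.

ω ≈ 12.7 rad/s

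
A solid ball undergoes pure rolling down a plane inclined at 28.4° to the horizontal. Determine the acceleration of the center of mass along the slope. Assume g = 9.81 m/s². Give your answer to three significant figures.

With I = (2/5)MR², the ratio k = I/(MR²) is 0.4.
Along the incline Mg sinθ − f = Ma, and torque about the center fR = Iα = kMR²(a/R) gives f = kMa.
Eliminating f: Mg sinθ = (1+k)Ma, so a = g sinθ/(1+k) = 9.81 × sin28.4° / 1.4 ≈ 3.33 m/s².

a ≈ 3.33 m/s²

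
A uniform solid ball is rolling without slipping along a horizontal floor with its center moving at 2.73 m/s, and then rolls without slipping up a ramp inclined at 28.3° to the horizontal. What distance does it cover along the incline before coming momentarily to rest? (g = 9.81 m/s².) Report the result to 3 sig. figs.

With I = (2/5)MR², the ratio k = I/(MR²) is 0.4.
Rolling without slipping gives ω = v/R, so the total kinetic energy is ½Mv² + ½Iω² = ½(1+k)Mv² = (7/10)Mv².
Setting this equal to Mgh gives the vertical rise h = (1+k)v₀²/(2g) = 1.4×2.73²/(2×9.81) = 0.5318 m.
The distance along the slope is d = h/sinθ = 0.5318/sin28.3° ≈ 1.12 m.

d ≈ 1.12 m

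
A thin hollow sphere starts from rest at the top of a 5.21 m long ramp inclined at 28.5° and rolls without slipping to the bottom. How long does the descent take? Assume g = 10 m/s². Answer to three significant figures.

t ≈ 1.91 s

Here I = (2/3)MR², so the shape factor k = I/(MR²) = 2/3.
Newton's second law down the slope: Mg sinθ − f = Ma. The torque equation fR = Iα (with α = a/R) gives f = kMa.
Hence a = g sinθ/(1+k) = 10×sin28.5°/1.667 = 2.863 m/s².
Starting from rest, L = ½at², so t = √(2L/a) = √(2×5.21/2.863) ≈ 1.91 s.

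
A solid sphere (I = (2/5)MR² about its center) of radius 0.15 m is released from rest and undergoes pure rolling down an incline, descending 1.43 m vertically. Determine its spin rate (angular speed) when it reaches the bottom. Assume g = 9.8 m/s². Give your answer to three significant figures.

With I = (2/5)MR², the ratio k = I/(MR²) is 0.4.
Rolling without slipping gives ω = v/R, so the total kinetic energy is ½Mv² + ½Iω² = ½(1+k)Mv² = (7/10)Mv².
Energy conservation Mgh = ½(1+k)Mv² gives v = √(2gh/(1+k)) = √(2 × 9.8 × 1.43 / 1.4) = 4.474 m/s.
Then ω = v/R = 4.474 / 0.15 ≈ 29.8 rad/s.

ω ≈ 29.8 rad/s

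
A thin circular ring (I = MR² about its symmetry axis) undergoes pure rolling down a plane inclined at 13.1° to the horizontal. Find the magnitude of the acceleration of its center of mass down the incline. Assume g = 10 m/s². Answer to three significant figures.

a ≈ 1.13 m/s²

Here I = MR², so the shape factor k = I/(MR²) = 1.
Translational: Mg sinθ − f = Ma. Rotational about the CM: fR = Iα = kMRa, so f = kMa.
Eliminating f: Mg sinθ = (1+k)Ma, so a = g sinθ/(1+k) = 10 × sin13.1° / 2 ≈ 1.13 m/s².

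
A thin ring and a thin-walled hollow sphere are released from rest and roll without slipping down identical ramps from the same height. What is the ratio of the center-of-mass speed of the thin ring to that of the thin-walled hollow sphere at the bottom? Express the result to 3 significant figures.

Each satisfies Mgh = ½(1+k)Mv² with k = I/(MR²), so v ∝ 1/√(1+k).
For the thin ring k = 1; for the thin-walled hollow sphere k = 2/3.
v₁/v₂ = √((1+k₂)/(1+k₁)) = √(1.667/2) ≈ 0.913.

v_ratio ≈ 0.913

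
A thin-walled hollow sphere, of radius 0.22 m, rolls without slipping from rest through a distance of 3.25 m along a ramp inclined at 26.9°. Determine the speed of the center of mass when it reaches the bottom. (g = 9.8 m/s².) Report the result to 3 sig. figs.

With I = (2/3)MR², the ratio k = I/(MR²) is 2/3.
Since it rolls without slipping, ω = v/R and KE = ½Mv² + ½Iω² = ½(1+k)Mv² = (5/6)Mv².
The vertical drop is h = L sinθ = 3.25 × sin26.9° = 1.47 m.
Energy conservation: Mgh = (5/6)Mv², so v = √(2gh/(1+k)) = √(2 × 9.8 × 1.47 / 1.667) ≈ 4.16 m/s.

v ≈ 4.16 m/s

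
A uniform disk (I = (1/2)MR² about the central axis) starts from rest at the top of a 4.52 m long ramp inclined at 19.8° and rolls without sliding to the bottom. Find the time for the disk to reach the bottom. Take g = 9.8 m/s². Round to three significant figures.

For this body I = (1/2)MR², i.e. k = I/(MR²) = 0.5.
Along the incline Mg sinθ − f = Ma, and torque about the center fR = Iα = kMR²(a/R) gives f = kMa.
Hence a = g sinθ/(1+k) = 9.8×sin19.8°/1.5 = 2.213 m/s².
Starting from rest, L = ½at², so t = √(2L/a) = √(2×4.52/2.213) ≈ 2.02 s.

t ≈ 2.02 s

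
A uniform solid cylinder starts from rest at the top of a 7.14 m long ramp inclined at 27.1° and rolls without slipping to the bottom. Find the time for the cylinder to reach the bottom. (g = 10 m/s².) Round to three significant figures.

The moment of inertia is (1/2)MR², giving k ≡ I/(MR²) = 0.5.
Newton's second law down the slope: Mg sinθ − f = Ma. The torque equation fR = Iα (with α = a/R) gives f = kMa.
Hence a = g sinθ/(1+k) = 10×sin27.1°/1.5 = 3.037 m/s².
Starting from rest, L = ½at², so t = √(2L/a) = √(2×7.14/3.037) ≈ 2.17 s.

t ≈ 2.17 s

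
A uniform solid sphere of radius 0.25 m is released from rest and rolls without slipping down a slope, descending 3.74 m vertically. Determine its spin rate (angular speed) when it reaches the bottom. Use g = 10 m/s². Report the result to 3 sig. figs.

The moment of inertia is (2/5)MR², giving k ≡ I/(MR²) = 0.4.
Since it rolls without slipping, ω = v/R and KE = ½Mv² + ½Iω² = ½(1+k)Mv² = (7/10)Mv².
Energy conservation Mgh = ½(1+k)Mv² gives v = √(2gh/(1+k)) = √(2 × 10 × 3.74 / 1.4) = 7.309 m/s.
The angular speed follows from ω = v/R = 7.309/0.25 ≈ 29.2 rad/s.

ω ≈ 29.2 rad/s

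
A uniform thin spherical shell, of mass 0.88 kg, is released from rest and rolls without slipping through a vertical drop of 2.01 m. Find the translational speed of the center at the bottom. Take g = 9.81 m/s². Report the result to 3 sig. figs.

With I = (2/3)MR², the ratio k = I/(MR²) is 2/3.
Pure rolling means v = ωR; then KE = ½Mv² + ½I(v/R)² = ½(1+k)Mv² = (5/6)Mv².
Setting Mgh = (5/6)Mv² gives v = √(2gh/(1+k)) = √(2·9.81·2.01/1.667) ≈ 4.86 m/s.

v ≈ 4.86 m/s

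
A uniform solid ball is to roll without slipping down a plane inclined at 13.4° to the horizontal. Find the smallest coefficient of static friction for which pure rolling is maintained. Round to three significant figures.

For this body I = (2/5)MR², i.e. k = I/(MR²) = 0.4.
Translational: Mg sinθ − f = Ma. Rotational about the CM: fR = Iα = kMRa, so f = kMa.
These give a = g sinθ/(1+k) and the required friction f = kMg sinθ/(1+k).
With N = Mg cosθ, the no-slip condition f ≤ μN gives μ_min = f/N = k tanθ/(1+k).
μ_min = 0.4 × tan13.4° / 1.4 ≈ 0.0681.

μ_min ≈ 0.0681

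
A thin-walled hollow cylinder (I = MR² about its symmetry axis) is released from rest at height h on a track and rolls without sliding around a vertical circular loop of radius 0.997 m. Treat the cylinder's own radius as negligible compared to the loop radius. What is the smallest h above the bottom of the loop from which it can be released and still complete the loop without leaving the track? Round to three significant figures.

The moment of inertia is MR², giving k ≡ I/(MR²) = 1.
At the top, contact is just lost when gravity alone supplies the centripetal force: Mg = Mv_top²/r, i.e. v_top² = gr.
With ω = v/R, the kinetic energy at speed v is ½(1+k)Mv² = Mv².
Energy conservation from release (height h) to the top (height 2r): Mgh = Mg(2r) + M·gr.
Thus h_min = 2r + (1+k)r/2 = r(2 + 2/2) = 0.997 × 3 ≈ 2.99 m.

h_min ≈ 2.99 m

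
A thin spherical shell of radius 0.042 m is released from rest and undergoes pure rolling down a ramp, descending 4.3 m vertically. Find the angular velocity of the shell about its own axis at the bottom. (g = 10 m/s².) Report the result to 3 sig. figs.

The moment of inertia is (2/3)MR², giving k ≡ I/(MR²) = 2/3.
The rolling condition ω = v/R makes the rotational term ½I(v/R)² = ½kMv², so KE_total = ½(1+k)Mv² = (5/6)Mv².
Energy conservation Mgh = ½(1+k)Mv² gives v = √(2gh/(1+k)) = √(2 × 10 × 4.3 / 1.667) = 7.183 m/s.
The angular speed follows from ω = v/R = 7.183/0.042 ≈ 171 rad/s.

ω ≈ 171 rad/s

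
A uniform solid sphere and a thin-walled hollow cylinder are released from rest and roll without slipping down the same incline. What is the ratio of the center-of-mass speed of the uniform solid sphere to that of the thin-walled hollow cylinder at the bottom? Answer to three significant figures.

Each satisfies Mgh = ½(1+k)Mv² with k = I/(MR²), so v ∝ 1/√(1+k).
For the uniform solid sphere k = 0.4; for the thin-walled hollow cylinder k = 1.
v₁/v₂ = √((1+k₂)/(1+k₁)) = √(2/1.4) ≈ 1.20.

v_ratio ≈ 1.20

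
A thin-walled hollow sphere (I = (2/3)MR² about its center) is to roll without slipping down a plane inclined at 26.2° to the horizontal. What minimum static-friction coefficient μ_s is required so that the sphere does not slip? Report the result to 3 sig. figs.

μ_min ≈ 0.197

The moment of inertia is (2/3)MR², giving k ≡ I/(MR²) = 2/3.
Translational: Mg sinθ − f = Ma. Rotational about the CM: fR = Iα = kMRa, so f = kMa.
These give a = g sinθ/(1+k) and the required friction f = kMg sinθ/(1+k).
The normal force is N = Mg cosθ, so μ_min = f/N = k tanθ/(1+k).
μ_min = (2/3) × tan26.2° / 1.667 ≈ 0.197.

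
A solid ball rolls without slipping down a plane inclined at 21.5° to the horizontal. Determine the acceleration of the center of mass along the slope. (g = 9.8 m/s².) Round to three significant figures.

a ≈ 2.57 m/s²

For this body I = (2/5)MR², i.e. k = I/(MR²) = 0.4.
Newton's second law down the slope: Mg sinθ − f = Ma. The torque equation fR = Iα (with α = a/R) gives f = kMa.
Eliminating f: Mg sinθ = (1+k)Ma, so a = g sinθ/(1+k) = 9.8 × sin21.5° / 1.4 ≈ 2.57 m/s².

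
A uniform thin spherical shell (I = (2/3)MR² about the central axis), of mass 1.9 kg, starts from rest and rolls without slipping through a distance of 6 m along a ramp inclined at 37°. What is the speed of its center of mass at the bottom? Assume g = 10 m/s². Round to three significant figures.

For this body I = (2/3)MR², i.e. k = I/(MR²) = 2/3.
Rolling without slipping gives ω = v/R, so the total kinetic energy is ½Mv² + ½Iω² = ½(1+k)Mv² = (5/6)Mv².
The vertical drop is h = L sinθ = 6 × sin37° = 3.611 m.
Setting Mgh = (5/6)Mv² gives v = √(2gh/(1+k)) = √(2·10·3.611/1.667) ≈ 6.58 m/s.

v ≈ 6.58 m/s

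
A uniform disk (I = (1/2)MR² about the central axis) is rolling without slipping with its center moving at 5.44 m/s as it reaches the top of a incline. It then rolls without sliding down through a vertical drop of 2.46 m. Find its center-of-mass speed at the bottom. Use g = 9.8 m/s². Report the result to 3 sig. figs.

v ≈ 7.86 m/s

The moment of inertia is (1/2)MR², giving k ≡ I/(MR²) = 0.5.
Since it rolls without slipping, ω = v/R and KE = ½Mv² + ½Iω² = ½(1+k)Mv² = (3/4)Mv².
Energy conservation: (3/4)Mv₀² + Mgh = (3/4)Mv², so v² = v₀² + 2gh/(1+k).
v = √(5.44² + 2×9.8×2.46/1.5) = √61.74 ≈ 7.86 m/s.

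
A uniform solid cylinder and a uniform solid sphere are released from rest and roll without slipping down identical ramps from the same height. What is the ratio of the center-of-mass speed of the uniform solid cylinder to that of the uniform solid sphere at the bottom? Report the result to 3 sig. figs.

v_ratio ≈ 0.966

Each satisfies Mgh = ½(1+k)Mv² with k = I/(MR²), so v ∝ 1/√(1+k).
For the uniform solid cylinder k = 0.5; for the uniform solid sphere k = 0.4.
v₁/v₂ = √((1+k₂)/(1+k₁)) = √(1.4/1.5) ≈ 0.966.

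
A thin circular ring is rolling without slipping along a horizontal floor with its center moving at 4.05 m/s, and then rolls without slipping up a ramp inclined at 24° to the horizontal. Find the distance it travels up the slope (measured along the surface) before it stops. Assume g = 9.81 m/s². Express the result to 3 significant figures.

d ≈ 4.11 m

With I = MR², the ratio k = I/(MR²) is 1.
The rolling condition ω = v/R makes the rotational term ½I(v/R)² = ½kMv², so KE_total = ½(1+k)Mv² = Mv².
Setting this equal to Mgh gives the vertical rise h = (1+k)v₀²/(2g) = 2×4.05²/(2×9.81) = 1.672 m.
The distance along the slope is d = h/sinθ = 1.672/sin24° ≈ 4.11 m.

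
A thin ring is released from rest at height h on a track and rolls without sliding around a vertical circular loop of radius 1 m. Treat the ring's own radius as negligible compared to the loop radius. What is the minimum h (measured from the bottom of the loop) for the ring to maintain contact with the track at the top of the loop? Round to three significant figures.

The moment of inertia is MR², giving k ≡ I/(MR²) = 1.
At the top of the loop, the minimum-contact condition is Mg = Mv_top²/r, so v_top² = gr.
With ω = v/R, the kinetic energy at speed v is ½(1+k)Mv² = Mv².
Energy conservation from release (height h) to the top (height 2r): Mgh = Mg(2r) + M·gr.
Thus h_min = 2r + (1+k)r/2 = r(2 + 2/2) = 1 × 3 ≈ 3.00 m.

h_min ≈ 3.00 m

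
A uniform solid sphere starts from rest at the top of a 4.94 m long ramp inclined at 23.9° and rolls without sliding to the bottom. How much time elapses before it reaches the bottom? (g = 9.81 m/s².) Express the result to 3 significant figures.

t ≈ 1.87 s

The moment of inertia is (2/5)MR², giving k ≡ I/(MR²) = 0.4.
Along the incline Mg sinθ − f = Ma, and torque about the center fR = Iα = kMR²(a/R) gives f = kMa.
Hence a = g sinθ/(1+k) = 9.81×sin23.9°/1.4 = 2.839 m/s².
Starting from rest, L = ½at², so t = √(2L/a) = √(2×4.94/2.839) ≈ 1.87 s.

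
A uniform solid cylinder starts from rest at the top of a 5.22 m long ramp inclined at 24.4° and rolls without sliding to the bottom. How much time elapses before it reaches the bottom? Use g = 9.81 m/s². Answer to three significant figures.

t ≈ 1.97 s

The moment of inertia is (1/2)MR², giving k ≡ I/(MR²) = 0.5.
Newton's second law down the slope: Mg sinθ − f = Ma. The torque equation fR = Iα (with α = a/R) gives f = kMa.
Hence a = g sinθ/(1+k) = 9.81×sin24.4°/1.5 = 2.702 m/s².
With constant a from rest, t = √(2L/a) = √(2·5.22/2.702) ≈ 1.97 s.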